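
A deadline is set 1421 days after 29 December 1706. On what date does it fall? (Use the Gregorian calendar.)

+365 (one year) → Dec 29, 1707 (1056 left).
+366 (one year; includes Feb 29, 1708) → Dec 29, 1708 (690 left).
+365 (one year) → Dec 29, 1709 (325 left).
Dec has 31 days: +3 → Jan 1, 1710 (322 left).
Jan has 31 days: +31 → Feb 1, 1710 (291 left).
Feb has 28 days: +28 → Mar 1, 1710 (263 left).
Mar has 31 days: +31 → Apr 1, 1710 (232 left).
Apr has 30 days: +30 → May 1, 1710 (202 left).
May has 31 days: +31 → Jun 1, 1710 (171 left).
Jun has 30 days: +30 → Jul 1, 1710 (141 left).
Jul has 31 days: +31 → Aug 1, 1710 (110 left).
Aug has 31 days: +31 → Sep 1, 1710 (79 left).
Sep has 30 days: +30 → Oct 1, 1710 (49 left).
Oct has 31 days: +31 → Nov 1, 1710 (18 left).
+18 → Nov 19, 1710.

November 19, 1710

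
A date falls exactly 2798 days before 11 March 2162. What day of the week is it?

First find the weekday of Mar 11, 2162. Doomsday rule: the anchor day for the 2100s is Sunday. For year 62: 62÷12 = 5 r 2, and 2÷4 = 0, so 5+2+0 = 7.
Sunday + 7 ≡ Sunday — that's 2162's doomsday.
In March the doomsday date is Mar 14.
Mar 11 is 3 days before Mar 14; 3 mod 7 = 3, so Sunday − 3 = Thursday.
2798 mod 7 = 5, so 2798 days before a Thursday is Thursday − 5 = Saturday.

Saturday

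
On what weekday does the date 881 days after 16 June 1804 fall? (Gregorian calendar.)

Friday

First find the weekday of Jun 16, 1804. Doomsday rule: the anchor day for the 1800s is Friday. For year 04: 4÷12 = 0 r 4, and 4÷4 = 1, so 0+4+1 = 5.
Friday + 5 ≡ Wednesday — that's 1804's doomsday.
In June the doomsday date is Jun 6.
Jun 16 is 10 days after Jun 6; 10 mod 7 = 3, so Wednesday + 3 = Saturday.
881 mod 7 = 6, so 881 days after a Saturday is Saturday + 6 = Friday.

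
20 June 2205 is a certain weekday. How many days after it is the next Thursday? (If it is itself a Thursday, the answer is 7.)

Jun 20, 2205 is a Thursday.
From Thursday to the next Thursday is 7 days.

7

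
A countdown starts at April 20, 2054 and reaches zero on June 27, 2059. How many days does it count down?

1894

Apr 20, 2054 → Apr 20, 2055: 365 days.
Apr 20, 2055 → Apr 20, 2056: 366 days (Feb 29, 2056 is in that span).
Apr 20, 2056 → Apr 20, 2057: 365 days.
Apr 20, 2057 → Apr 20, 2058: 365 days.
Apr 20, 2058 → Apr 20, 2059: 365 days.
Apr 20, 2059 → May 20, 2059: 30 days (April has 30).
May 20, 2059 → Jun 20, 2059: 31 days (May has 31).
Jun 20, 2059 → Jun 27, 2059: 7 days.
Total: 1894 days.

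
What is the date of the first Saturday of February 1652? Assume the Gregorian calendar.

February 1, 1652 is a Thursday.
The first Saturday is therefore February 3 (2 days later).

February 3, 1652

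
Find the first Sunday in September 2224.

September 5, 2224

September 1, 2224 is a Wednesday.
The first Sunday is therefore September 5 (4 days later).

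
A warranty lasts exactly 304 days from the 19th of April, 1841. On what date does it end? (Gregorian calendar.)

February 17, 1842

Apr has 30 days: +12 → May 1, 1841 (292 left).
May has 31 days: +31 → Jun 1, 1841 (261 left).
Jun has 30 days: +30 → Jul 1, 1841 (231 left).
Jul has 31 days: +31 → Aug 1, 1841 (200 left).
Aug has 31 days: +31 → Sep 1, 1841 (169 left).
Sep has 30 days: +30 → Oct 1, 1841 (139 left).
Oct has 31 days: +31 → Nov 1, 1841 (108 left).
Nov has 30 days: +30 → Dec 1, 1841 (78 left).
Dec has 31 days: +31 → Jan 1, 1842 (47 left).
Jan has 31 days: +31 → Feb 1, 1842 (16 left).
+16 → Feb 17, 1842.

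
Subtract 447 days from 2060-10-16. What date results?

July 27, 2059

−366 (one year; includes Feb 29, 2060) → Oct 16, 2059 (81 left).
−16 → Sep 30, 2059 (end of Sep, 30 days; 65 left).
−30 → Aug 31, 2059 (end of Aug, 31 days; 35 left).
−31 → Jul 31, 2059 (end of Jul, 31 days; 4 left).
−4 → Jul 27, 2059.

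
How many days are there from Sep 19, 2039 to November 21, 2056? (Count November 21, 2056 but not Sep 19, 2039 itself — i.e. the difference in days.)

6273

Sep 19, 2039 → Sep 19, 2040: 366 days (Feb 29, 2040 is in that span).
Sep 19, 2040 → Sep 19, 2041: 365 days.
Sep 19, 2041 → Sep 19, 2042: 365 days.
Sep 19, 2042 → Sep 19, 2043: 365 days.
Sep 19, 2043 → Sep 19, 2044: 366 days (Feb 29, 2044 is in that span).
Sep 19, 2044 → Sep 19, 2045: 365 days.
Sep 19, 2045 → Sep 19, 2046: 365 days.
Sep 19, 2046 → Sep 19, 2047: 365 days.
Sep 19, 2047 → Sep 19, 2048: 366 days (Feb 29, 2048 is in that span).
Sep 19, 2048 → Sep 19, 2049: 365 days.
Sep 19, 2049 → Sep 19, 2050: 365 days.
Sep 19, 2050 → Sep 19, 2051: 365 days.
Sep 19, 2051 → Sep 19, 2052: 366 days (Feb 29, 2052 is in that span).
Sep 19, 2052 → Sep 19, 2053: 365 days.
Sep 19, 2053 → Sep 19, 2054: 365 days.
Sep 19, 2054 → Sep 19, 2055: 365 days.
Sep 19, 2055 → Sep 19, 2056: 366 days (Feb 29, 2056 is in that span).
Sep 19, 2056 → Oct 19, 2056: 30 days (September has 30).
Oct 19, 2056 → Nov 19, 2056: 31 days (October has 31).
Nov 19, 2056 → Nov 21, 2056: 2 days.
Total: 6273 days.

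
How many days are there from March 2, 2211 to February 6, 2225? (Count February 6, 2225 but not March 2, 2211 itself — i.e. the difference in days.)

Mar 2, 2211 → Mar 2, 2212: 366 days (Feb 29, 2212 is in that span).
Mar 2, 2212 → Mar 2, 2213: 365 days.
Mar 2, 2213 → Mar 2, 2214: 365 days.
Mar 2, 2214 → Mar 2, 2215: 365 days.
Mar 2, 2215 → Mar 2, 2216: 366 days (Feb 29, 2216 is in that span).
Mar 2, 2216 → Mar 2, 2217: 365 days.
Mar 2, 2217 → Mar 2, 2218: 365 days.
Mar 2, 2218 → Mar 2, 2219: 365 days.
Mar 2, 2219 → Mar 2, 2220: 366 days (Feb 29, 2220 is in that span).
Mar 2, 2220 → Mar 2, 2221: 365 days.
Mar 2, 2221 → Mar 2, 2222: 365 days.
Mar 2, 2222 → Mar 2, 2223: 365 days.
Mar 2, 2223 → Mar 2, 2224: 366 days (Feb 29, 2224 is in that span).
Mar 2, 2224 → Apr 2, 2224: 31 days (March has 31).
Apr 2, 2224 → May 2, 2224: 30 days (April has 30).
May 2, 2224 → Jun 2, 2224: 31 days (May has 31).
Jun 2, 2224 → Jul 2, 2224: 30 days (June has 30).
Jul 2, 2224 → Aug 2, 2224: 31 days (July has 31).
Aug 2, 2224 → Sep 2, 2224: 31 days (August has 31).
Sep 2, 2224 → Oct 2, 2224: 30 days (September has 30).
Oct 2, 2224 → Nov 2, 2224: 31 days (October has 31).
Nov 2, 2224 → Dec 2, 2224: 30 days (November has 30).
Dec 2, 2224 → Jan 2, 2225: 31 days (December has 31).
Jan 2, 2225 → Feb 2, 2225: 31 days (January has 31).
Feb 2, 2225 → Feb 6, 2225: 4 days.
Total: 5090 days.

5090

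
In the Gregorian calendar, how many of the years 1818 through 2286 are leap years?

114

Multiples of 4 in [1818,2286]: 117.
Of those, multiples of 100: 4 (not leap unless ÷400).
Multiples of 400: 1.
Leap years = 117 − 4 + 1 = 114.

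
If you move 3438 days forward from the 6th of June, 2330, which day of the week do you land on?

First find the weekday of Jun 6, 2330. Doomsday rule: the anchor day for the 2300s is Wednesday. For year 30: 30÷12 = 2 r 6, and 6÷4 = 1, so 2+6+1 = 9.
Wednesday + 9 ≡ Friday — that's 2330's doomsday.
In June the doomsday date is Jun 6.
Jun 6 is the doomsday itself: Friday.
3438 mod 7 = 1, so 3438 days after a Friday is Friday + 1 = Saturday.

Saturday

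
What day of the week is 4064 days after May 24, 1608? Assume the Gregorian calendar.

Wednesday

May 24, 1608 is a Saturday.
4064 mod 7 = 4, so 4064 days after a Saturday is Saturday + 4 = Wednesday.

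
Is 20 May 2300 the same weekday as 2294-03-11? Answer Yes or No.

From Mar 11, 2294 to May 20, 2300 is 2261 days.
2261 mod 7 = 0, so they are the same weekday.
(Mar 11, 2294 is a Sunday; May 20, 2300 is a Sunday.)

Yes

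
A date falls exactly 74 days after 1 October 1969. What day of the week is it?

First find the weekday of Oct 1, 1969. Doomsday rule: the anchor day for the 1900s is Wednesday. For year 69: 69÷12 = 5 r 9, and 9÷4 = 2, so 5+9+2 = 16.
Wednesday + 16 ≡ Friday — that's 1969's doomsday.
In October the doomsday date is Oct 10.
Oct 1 is 9 days before Oct 10; 9 mod 7 = 2, so Friday − 2 = Wednesday.
74 mod 7 = 4, so 74 days after a Wednesday is Wednesday + 4 = Sunday.

Sunday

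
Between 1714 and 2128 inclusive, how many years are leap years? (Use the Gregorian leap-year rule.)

101

Multiples of 4 in [1714,2128]: 104.
Of those, multiples of 100: 4 (not leap unless ÷400).
Multiples of 400: 1.
Leap years = 104 − 4 + 1 = 101.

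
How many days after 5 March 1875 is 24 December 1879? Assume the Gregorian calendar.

1755

Mar 5, 1875 → Mar 5, 1876: 366 days (Feb 29, 1876 is in that span).
Mar 5, 1876 → Mar 5, 1877: 365 days.
Mar 5, 1877 → Mar 5, 1878: 365 days.
Mar 5, 1878 → Mar 5, 1879: 365 days.
Mar 5, 1879 → Apr 5, 1879: 31 days (March has 31).
Apr 5, 1879 → May 5, 1879: 30 days (April has 30).
May 5, 1879 → Jun 5, 1879: 31 days (May has 31).
Jun 5, 1879 → Jul 5, 1879: 30 days (June has 30).
Jul 5, 1879 → Aug 5, 1879: 31 days (July has 31).
Aug 5, 1879 → Sep 5, 1879: 31 days (August has 31).
Sep 5, 1879 → Oct 5, 1879: 30 days (September has 30).
Oct 5, 1879 → Nov 5, 1879: 31 days (October has 31).
Nov 5, 1879 → Dec 5, 1879: 30 days (November has 30).
Dec 5, 1879 → Dec 24, 1879: 19 days.
Total: 1755 days.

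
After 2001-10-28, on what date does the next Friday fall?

Oct 28, 2001 is a Sunday.
From Sunday to the next Friday is 5 days.
Oct 28, 2001 + 5 = Nov 2, 2001.

November 2, 2001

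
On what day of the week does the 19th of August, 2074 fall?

Sunday

Doomsday rule: the anchor day for the 2000s is Tuesday. For year 74: 74÷12 = 6 r 2, and 2÷4 = 0, so 6+2+0 = 8.
Tuesday + 8 ≡ Wednesday — that's 2074's doomsday.
In August the doomsday date is Aug 8.
Aug 19 is 11 days after Aug 8; 11 mod 7 = 4, so Wednesday + 4 = Sunday.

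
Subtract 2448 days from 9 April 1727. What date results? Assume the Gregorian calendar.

−365 (one year) → Apr 9, 1726 (2083 left).
−365 (one year) → Apr 9, 1725 (1718 left).
−365 (one year) → Apr 9, 1724 (1353 left).
−366 (one year; includes Feb 29, 1724) → Apr 9, 1723 (987 left).
−365 (one year) → Apr 9, 1722 (622 left).
−365 (one year) → Apr 9, 1721 (257 left).
−9 → Mar 31, 1721 (end of Mar, 31 days; 248 left).
−31 → Feb 28, 1721 (end of Feb, 28 days; 217 left).
−28 → Jan 31, 1721 (end of Jan, 31 days; 189 left).
−31 → Dec 31, 1720 (end of Dec, 31 days; 158 left).
−31 → Nov 30, 1720 (end of Nov, 30 days; 127 left).
−30 → Oct 31, 1720 (end of Oct, 31 days; 97 left).
−31 → Sep 30, 1720 (end of Sep, 30 days; 66 left).
−30 → Aug 31, 1720 (end of Aug, 31 days; 36 left).
−31 → Jul 31, 1720 (end of Jul, 31 days; 5 left).
−5 → Jul 26, 1720.

July 26, 1720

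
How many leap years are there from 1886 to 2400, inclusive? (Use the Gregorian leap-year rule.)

Multiples of 4 in [1886,2400]: 129.
Of those, multiples of 100: 6 (not leap unless ÷400).
Multiples of 400: 2.
Leap years = 129 − 6 + 2 = 125.

125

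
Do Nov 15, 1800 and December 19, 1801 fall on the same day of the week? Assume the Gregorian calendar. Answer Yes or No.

From Nov 15, 1800 to Dec 19, 1801 is 399 days.
399 mod 7 = 0, so they are the same weekday.
(Nov 15, 1800 is a Saturday; Dec 19, 1801 is a Saturday.)

Yes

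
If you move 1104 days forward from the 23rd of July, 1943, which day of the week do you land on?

Wednesday

First find the weekday of Jul 23, 1943. Doomsday rule: the anchor day for the 1900s is Wednesday. For year 43: 43÷12 = 3 r 7, and 7÷4 = 1, so 3+7+1 = 11.
Wednesday + 11 ≡ Sunday — that's 1943's doomsday.
In July the doomsday date is Jul 11.
Jul 23 is 12 days after Jul 11; 12 mod 7 = 5, so Sunday + 5 = Friday.
1104 mod 7 = 5, so 1104 days after a Friday is Friday + 5 = Wednesday.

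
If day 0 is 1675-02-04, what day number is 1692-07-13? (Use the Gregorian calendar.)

6369

Feb 4, 1675 → Feb 4, 1676: 365 days.
Feb 4, 1676 → Feb 4, 1677: 366 days (Feb 29, 1676 is in that span).
Feb 4, 1677 → Feb 4, 1678: 365 days.
Feb 4, 1678 → Feb 4, 1679: 365 days.
Feb 4, 1679 → Feb 4, 1680: 365 days.
Feb 4, 1680 → Feb 4, 1681: 366 days (Feb 29, 1680 is in that span).
Feb 4, 1681 → Feb 4, 1682: 365 days.
Feb 4, 1682 → Feb 4, 1683: 365 days.
Feb 4, 1683 → Feb 4, 1684: 365 days.
Feb 4, 1684 → Feb 4, 1685: 366 days (Feb 29, 1684 is in that span).
Feb 4, 1685 → Feb 4, 1686: 365 days.
Feb 4, 1686 → Feb 4, 1687: 365 days.
Feb 4, 1687 → Feb 4, 1688: 365 days.
Feb 4, 1688 → Feb 4, 1689: 366 days (Feb 29, 1688 is in that span).
Feb 4, 1689 → Feb 4, 1690: 365 days.
Feb 4, 1690 → Feb 4, 1691: 365 days.
Feb 4, 1691 → Feb 4, 1692: 365 days.
Feb 4, 1692 → Mar 4, 1692: 29 days (February has 29).
Mar 4, 1692 → Apr 4, 1692: 31 days (March has 31).
Apr 4, 1692 → May 4, 1692: 30 days (April has 30).
May 4, 1692 → Jun 4, 1692: 31 days (May has 31).
Jun 4, 1692 → Jul 4, 1692: 30 days (June has 30).
Jul 4, 1692 → Jul 13, 1692: 9 days.
Total: 6369 days.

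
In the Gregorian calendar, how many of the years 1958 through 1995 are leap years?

Multiples of 4 in [1958,1995]: 9.
Of those, multiples of 100: 0 (not leap unless ÷400).
Multiples of 400: 0.
Leap years = 9 − 0 + 0 = 9.

9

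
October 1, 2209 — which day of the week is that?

Doomsday rule: the anchor day for the 2200s is Friday. For year 09: 9÷12 = 0 r 9, and 9÷4 = 2, so 0+9+2 = 11.
Friday + 11 ≡ Tuesday — that's 2209's doomsday.
In October the doomsday date is Oct 10.
Oct 1 is 9 days before Oct 10; 9 mod 7 = 2, so Tuesday − 2 = Sunday.

Sunday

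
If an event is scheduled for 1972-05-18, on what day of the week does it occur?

January 1, 1972 is a Saturday.
Jan 1, 1972 → Feb 1, 1972: 31 days (January has 31).
Feb 1, 1972 → Mar 1, 1972: 29 days (February has 29).
Mar 1, 1972 → Apr 1, 1972: 31 days (March has 31).
Apr 1, 1972 → May 1, 1972: 30 days (April has 30).
May 1, 1972 → May 18, 1972: 17 days.
Total: 138 days.
138 mod 7 = 5, so Saturday + 5 = Thursday.

Thursday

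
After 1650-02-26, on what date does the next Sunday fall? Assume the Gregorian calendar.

Feb 26, 1650 is a Saturday.
From Saturday to the next Sunday is 1 day.
Feb 26, 1650 + 1 = Feb 27, 1650.

February 27, 1650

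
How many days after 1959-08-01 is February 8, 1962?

Aug 1, 1959 → Aug 1, 1960: 366 days (Feb 29, 1960 is in that span).
Aug 1, 1960 → Aug 1, 1961: 365 days.
Aug 1, 1961 → Sep 1, 1961: 31 days (August has 31).
Sep 1, 1961 → Oct 1, 1961: 30 days (September has 30).
Oct 1, 1961 → Nov 1, 1961: 31 days (October has 31).
Nov 1, 1961 → Dec 1, 1961: 30 days (November has 30).
Dec 1, 1961 → Jan 1, 1962: 31 days (December has 31).
Jan 1, 1962 → Feb 1, 1962: 31 days (January has 31).
Feb 1, 1962 → Feb 8, 1962: 7 days.
Total: 922 days.

922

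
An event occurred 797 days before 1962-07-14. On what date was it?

May 8, 1960

−365 (one year) → Jul 14, 1961 (432 left).
−365 (one year) → Jul 14, 1960 (67 left).
−14 → Jun 30, 1960 (end of Jun, 30 days; 53 left).
−30 → May 31, 1960 (end of May, 31 days; 23 left).
−23 → May 8, 1960.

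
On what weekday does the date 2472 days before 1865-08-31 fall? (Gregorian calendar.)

Wednesday

First find the weekday of Aug 31, 1865. Doomsday rule: the anchor day for the 1800s is Friday. For year 65: 65÷12 = 5 r 5, and 5÷4 = 1, so 5+5+1 = 11.
Friday + 11 ≡ Tuesday — that's 1865's doomsday.
In August the doomsday date is Aug 8.
Aug 31 is 23 days after Aug 8; 23 mod 7 = 2, so Tuesday + 2 = Thursday.
2472 mod 7 = 1, so 2472 days before a Thursday is Thursday − 1 = Wednesday.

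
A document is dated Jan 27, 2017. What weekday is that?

Friday

January 1, 2017 is a Sunday.
Jan 1, 2017 → Jan 27, 2017: 26 days.
Total: 26 days.
26 mod 7 = 5, so Sunday + 5 = Friday.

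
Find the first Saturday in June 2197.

June 1, 2197 is a Thursday.
The first Saturday is therefore June 3 (2 days later).

June 3, 2197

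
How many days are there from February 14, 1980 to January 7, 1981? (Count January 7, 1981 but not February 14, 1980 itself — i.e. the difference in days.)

Feb 14, 1980 → Mar 14, 1980: 29 days (February has 29).
Mar 14, 1980 → Apr 14, 1980: 31 days (March has 31).
Apr 14, 1980 → May 14, 1980: 30 days (April has 30).
May 14, 1980 → Jun 14, 1980: 31 days (May has 31).
Jun 14, 1980 → Jul 14, 1980: 30 days (June has 30).
Jul 14, 1980 → Aug 14, 1980: 31 days (July has 31).
Aug 14, 1980 → Sep 14, 1980: 31 days (August has 31).
Sep 14, 1980 → Oct 14, 1980: 30 days (September has 30).
Oct 14, 1980 → Nov 14, 1980: 31 days (October has 31).
Nov 14, 1980 → Dec 14, 1980: 30 days (November has 30).
Dec 14, 1980 → Jan 7, 1981: 24 days.
Total: 328 days.

328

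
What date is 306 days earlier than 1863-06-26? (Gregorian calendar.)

August 24, 1862

−26 → May 31, 1863 (end of May, 31 days; 280 left).
−31 → Apr 30, 1863 (end of Apr, 30 days; 249 left).
−30 → Mar 31, 1863 (end of Mar, 31 days; 219 left).
−31 → Feb 28, 1863 (end of Feb, 28 days; 188 left).
−28 → Jan 31, 1863 (end of Jan, 31 days; 160 left).
−31 → Dec 31, 1862 (end of Dec, 31 days; 129 left).
−31 → Nov 30, 1862 (end of Nov, 30 days; 98 left).
−30 → Oct 31, 1862 (end of Oct, 31 days; 68 left).
−31 → Sep 30, 1862 (end of Sep, 30 days; 37 left).
−30 → Aug 31, 1862 (end of Aug, 31 days; 7 left).
−7 → Aug 24, 1862.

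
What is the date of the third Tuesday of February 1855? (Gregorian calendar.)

February 20, 1855

February 1, 1855 is a Thursday.
The first Tuesday is therefore February 6 (5 days later).
The third Tuesday is 6 + 2×7 = February 20.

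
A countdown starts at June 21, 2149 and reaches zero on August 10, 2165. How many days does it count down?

5894

Jun 21, 2149 → Jun 21, 2150: 365 days.
Jun 21, 2150 → Jun 21, 2151: 365 days.
Jun 21, 2151 → Jun 21, 2152: 366 days (Feb 29, 2152 is in that span).
Jun 21, 2152 → Jun 21, 2153: 365 days.
Jun 21, 2153 → Jun 21, 2154: 365 days.
Jun 21, 2154 → Jun 21, 2155: 365 days.
Jun 21, 2155 → Jun 21, 2156: 366 days (Feb 29, 2156 is in that span).
Jun 21, 2156 → Jun 21, 2157: 365 days.
Jun 21, 2157 → Jun 21, 2158: 365 days.
Jun 21, 2158 → Jun 21, 2159: 365 days.
Jun 21, 2159 → Jun 21, 2160: 366 days (Feb 29, 2160 is in that span).
Jun 21, 2160 → Jun 21, 2161: 365 days.
Jun 21, 2161 → Jun 21, 2162: 365 days.
Jun 21, 2162 → Jun 21, 2163: 365 days.
Jun 21, 2163 → Jun 21, 2164: 366 days (Feb 29, 2164 is in that span).
Jun 21, 2164 → Jun 21, 2165: 365 days.
Jun 21, 2165 → Jul 21, 2165: 30 days (June has 30).
Jul 21, 2165 → Aug 10, 2165: 20 days.
Total: 5894 days.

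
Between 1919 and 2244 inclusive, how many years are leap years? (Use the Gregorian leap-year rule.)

Multiples of 4 in [1919,2244]: 82.
Of those, multiples of 100: 3 (not leap unless ÷400).
Multiples of 400: 1.
Leap years = 82 − 3 + 1 = 80.

80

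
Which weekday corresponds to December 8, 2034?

Doomsday rule: the anchor day for the 2000s is Tuesday. For year 34: 34÷12 = 2 r 10, and 10÷4 = 2, so 2+10+2 = 14.
Tuesday + 14 ≡ Tuesday — that's 2034's doomsday.
In December the doomsday date is Dec 12.
Dec 8 is 4 days before Dec 12; 4 mod 7 = 4, so Tuesday − 4 = Friday.

Friday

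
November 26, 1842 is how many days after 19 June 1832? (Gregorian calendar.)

3812

Jun 19, 1832 → Jun 19, 1833: 365 days.
Jun 19, 1833 → Jun 19, 1834: 365 days.
Jun 19, 1834 → Jun 19, 1835: 365 days.
Jun 19, 1835 → Jun 19, 1836: 366 days (Feb 29, 1836 is in that span).
Jun 19, 1836 → Jun 19, 1837: 365 days.
Jun 19, 1837 → Jun 19, 1838: 365 days.
Jun 19, 1838 → Jun 19, 1839: 365 days.
Jun 19, 1839 → Jun 19, 1840: 366 days (Feb 29, 1840 is in that span).
Jun 19, 1840 → Jun 19, 1841: 365 days.
Jun 19, 1841 → Jun 19, 1842: 365 days.
Jun 19, 1842 → Jul 19, 1842: 30 days (June has 30).
Jul 19, 1842 → Aug 19, 1842: 31 days (July has 31).
Aug 19, 1842 → Sep 19, 1842: 31 days (August has 31).
Sep 19, 1842 → Oct 19, 1842: 30 days (September has 30).
Oct 19, 1842 → Nov 19, 1842: 31 days (October has 31).
Nov 19, 1842 → Nov 26, 1842: 7 days.
Total: 3812 days.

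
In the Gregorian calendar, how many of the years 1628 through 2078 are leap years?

Multiples of 4 in [1628,2078]: 113.
Of those, multiples of 100: 4 (not leap unless ÷400).
Multiples of 400: 1.
Leap years = 113 − 4 + 1 = 110.

110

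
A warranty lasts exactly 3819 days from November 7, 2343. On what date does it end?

April 22, 2354

+366 (one year; includes Feb 29, 2344) → Nov 7, 2344 (3453 left).
+365 (one year) → Nov 7, 2345 (3088 left).
+365 (one year) → Nov 7, 2346 (2723 left).
+365 (one year) → Nov 7, 2347 (2358 left).
+366 (one year; includes Feb 29, 2348) → Nov 7, 2348 (1992 left).
+365 (one year) → Nov 7, 2349 (1627 left).
+365 (one year) → Nov 7, 2350 (1262 left).
+365 (one year) → Nov 7, 2351 (897 left).
+366 (one year; includes Feb 29, 2352) → Nov 7, 2352 (531 left).
+365 (one year) → Nov 7, 2353 (166 left).
Nov has 30 days: +24 → Dec 1, 2353 (142 left).
Dec has 31 days: +31 → Jan 1, 2354 (111 left).
Jan has 31 days: +31 → Feb 1, 2354 (80 left).
Feb has 28 days: +28 → Mar 1, 2354 (52 left).
Mar has 31 days: +31 → Apr 1, 2354 (21 left).
+21 → Apr 22, 2354.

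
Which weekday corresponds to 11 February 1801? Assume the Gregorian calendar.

Wednesday

Doomsday rule: the anchor day for the 1800s is Friday. For year 01: 1÷12 = 0 r 1, and 1÷4 = 0, so 0+1+0 = 1.
Friday + 1 ≡ Saturday — that's 1801's doomsday.
In February the doomsday date is Feb 28 (1801 is not a leap year).
Feb 11 is 17 days before Feb 28; 17 mod 7 = 3, so Saturday − 3 = Wednesday.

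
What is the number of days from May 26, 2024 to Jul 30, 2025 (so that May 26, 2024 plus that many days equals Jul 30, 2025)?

May 26, 2024 → May 26, 2025: 365 days.
May 26, 2025 → Jun 26, 2025: 31 days (May has 31).
Jun 26, 2025 → Jul 26, 2025: 30 days (June has 30).
Jul 26, 2025 → Jul 30, 2025: 4 days.
Total: 430 days.

430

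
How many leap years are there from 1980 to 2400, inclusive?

103

Multiples of 4 in [1980,2400]: 106.
Of those, multiples of 100: 5 (not leap unless ÷400).
Multiples of 400: 2.
Leap years = 106 − 5 + 2 = 103.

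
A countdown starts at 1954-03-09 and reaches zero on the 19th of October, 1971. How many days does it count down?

6433

Mar 9, 1954 → Mar 9, 1955: 365 days.
Mar 9, 1955 → Mar 9, 1956: 366 days (Feb 29, 1956 is in that span).
Mar 9, 1956 → Mar 9, 1957: 365 days.
Mar 9, 1957 → Mar 9, 1958: 365 days.
Mar 9, 1958 → Mar 9, 1959: 365 days.
Mar 9, 1959 → Mar 9, 1960: 366 days (Feb 29, 1960 is in that span).
Mar 9, 1960 → Mar 9, 1961: 365 days.
Mar 9, 1961 → Mar 9, 1962: 365 days.
Mar 9, 1962 → Mar 9, 1963: 365 days.
Mar 9, 1963 → Mar 9, 1964: 366 days (Feb 29, 1964 is in that span).
Mar 9, 1964 → Mar 9, 1965: 365 days.
Mar 9, 1965 → Mar 9, 1966: 365 days.
Mar 9, 1966 → Mar 9, 1967: 365 days.
Mar 9, 1967 → Mar 9, 1968: 366 days (Feb 29, 1968 is in that span).
Mar 9, 1968 → Mar 9, 1969: 365 days.
Mar 9, 1969 → Mar 9, 1970: 365 days.
Mar 9, 1970 → Mar 9, 1971: 365 days.
Mar 9, 1971 → Apr 9, 1971: 31 days (March has 31).
Apr 9, 1971 → May 9, 1971: 30 days (April has 30).
May 9, 1971 → Jun 9, 1971: 31 days (May has 31).
Jun 9, 1971 → Jul 9, 1971: 30 days (June has 30).
Jul 9, 1971 → Aug 9, 1971: 31 days (July has 31).
Aug 9, 1971 → Sep 9, 1971: 31 days (August has 31).
Sep 9, 1971 → Oct 9, 1971: 30 days (September has 30).
Oct 9, 1971 → Oct 19, 1971: 10 days.
Total: 6433 days.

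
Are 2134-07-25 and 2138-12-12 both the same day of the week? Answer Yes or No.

No

From Jul 25, 2134 to Dec 12, 2138 is 1601 days.
1601 mod 7 = 5, so they are different weekdays.
(Jul 25, 2134 is a Sunday; Dec 12, 2138 is a Friday.)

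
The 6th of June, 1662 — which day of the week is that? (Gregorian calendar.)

Doomsday rule: the anchor day for the 1600s is Tuesday. For year 62: 62÷12 = 5 r 2, and 2÷4 = 0, so 5+2+0 = 7.
Tuesday + 7 ≡ Tuesday — that's 1662's doomsday.
In June the doomsday date is Jun 6.
Jun 6 is the doomsday itself: Tuesday.

Tuesday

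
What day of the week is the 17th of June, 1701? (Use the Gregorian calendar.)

Friday

Doomsday rule: the anchor day for the 1700s is Sunday. For year 01: 1÷12 = 0 r 1, and 1÷4 = 0, so 0+1+0 = 1.
Sunday + 1 ≡ Monday — that's 1701's doomsday.
In June the doomsday date is Jun 6.
Jun 17 is 11 days after Jun 6; 11 mod 7 = 4, so Monday + 4 = Friday.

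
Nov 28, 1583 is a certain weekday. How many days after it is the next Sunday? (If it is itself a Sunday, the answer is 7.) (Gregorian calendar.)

6

Nov 28, 1583 is a Monday.
From Monday to the next Sunday is 6 days.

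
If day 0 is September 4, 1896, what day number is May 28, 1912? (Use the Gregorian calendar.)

Sep 4, 1896 → Sep 4, 1897: 365 days.
Sep 4, 1897 → Sep 4, 1898: 365 days.
Sep 4, 1898 → Sep 4, 1899: 365 days.
Sep 4, 1899 → Sep 4, 1900: 365 days.
Sep 4, 1900 → Sep 4, 1901: 365 days.
Sep 4, 1901 → Sep 4, 1902: 365 days.
Sep 4, 1902 → Sep 4, 1903: 365 days.
Sep 4, 1903 → Sep 4, 1904: 366 days (Feb 29, 1904 is in that span).
Sep 4, 1904 → Sep 4, 1905: 365 days.
Sep 4, 1905 → Sep 4, 1906: 365 days.
Sep 4, 1906 → Sep 4, 1907: 365 days.
Sep 4, 1907 → Sep 4, 1908: 366 days (Feb 29, 1908 is in that span).
Sep 4, 1908 → Sep 4, 1909: 365 days.
Sep 4, 1909 → Sep 4, 1910: 365 days.
Sep 4, 1910 → Sep 4, 1911: 365 days.
Sep 4, 1911 → Oct 4, 1911: 30 days (September has 30).
Oct 4, 1911 → Nov 4, 1911: 31 days (October has 31).
Nov 4, 1911 → Dec 4, 1911: 30 days (November has 30).
Dec 4, 1911 → Jan 4, 1912: 31 days (December has 31).
Jan 4, 1912 → Feb 4, 1912: 31 days (January has 31).
Feb 4, 1912 → Mar 4, 1912: 29 days (February has 29).
Mar 4, 1912 → Apr 4, 1912: 31 days (March has 31).
Apr 4, 1912 → May 4, 1912: 30 days (April has 30).
May 4, 1912 → May 28, 1912: 24 days.
Total: 5744 days.

5744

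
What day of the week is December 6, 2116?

Sunday

Doomsday rule: the anchor day for the 2100s is Sunday. For year 16: 16÷12 = 1 r 4, and 4÷4 = 1, so 1+4+1 = 6.
Sunday + 6 ≡ Saturday — that's 2116's doomsday.
In December the doomsday date is Dec 12.
Dec 6 is 6 days before Dec 12; 6 mod 7 = 6, so Saturday − 6 = Sunday.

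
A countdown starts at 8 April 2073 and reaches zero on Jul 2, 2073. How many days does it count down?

85

Apr 8, 2073 → May 8, 2073: 30 days (April has 30).
May 8, 2073 → Jun 8, 2073: 31 days (May has 31).
Jun 8, 2073 → Jul 2, 2073: 24 days.
Total: 85 days.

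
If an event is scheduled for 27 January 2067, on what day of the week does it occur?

Thursday

Doomsday rule: the anchor day for the 2000s is Tuesday. For year 67: 67÷12 = 5 r 7, and 7÷4 = 1, so 5+7+1 = 13.
Tuesday + 13 ≡ Monday — that's 2067's doomsday.
In January the doomsday date is Jan 3 (2067 is not a leap year).
Jan 27 is 24 days after Jan 3; 24 mod 7 = 3, so Monday + 3 = Thursday.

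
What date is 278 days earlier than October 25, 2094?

January 20, 2094

−25 → Sep 30, 2094 (end of Sep, 30 days; 253 left).
−30 → Aug 31, 2094 (end of Aug, 31 days; 223 left).
−31 → Jul 31, 2094 (end of Jul, 31 days; 192 left).
−31 → Jun 30, 2094 (end of Jun, 30 days; 161 left).
−30 → May 31, 2094 (end of May, 31 days; 131 left).
−31 → Apr 30, 2094 (end of Apr, 30 days; 100 left).
−30 → Mar 31, 2094 (end of Mar, 31 days; 70 left).
−31 → Feb 28, 2094 (end of Feb, 28 days; 39 left).
−28 → Jan 31, 2094 (end of Jan, 31 days; 11 left).
−11 → Jan 20, 2094.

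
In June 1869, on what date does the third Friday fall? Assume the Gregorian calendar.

June 1, 1869 is a Tuesday.
The first Friday is therefore June 4 (3 days later).
The third Friday is 4 + 2×7 = June 18.

June 18, 1869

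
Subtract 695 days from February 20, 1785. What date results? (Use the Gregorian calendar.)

March 28, 1783

−366 (one year; includes Feb 29, 1784) → Feb 20, 1784 (329 left).
−20 → Jan 31, 1784 (end of Jan, 31 days; 309 left).
−31 → Dec 31, 1783 (end of Dec, 31 days; 278 left).
−31 → Nov 30, 1783 (end of Nov, 30 days; 247 left).
−30 → Oct 31, 1783 (end of Oct, 31 days; 217 left).
−31 → Sep 30, 1783 (end of Sep, 30 days; 186 left).
−30 → Aug 31, 1783 (end of Aug, 31 days; 156 left).
−31 → Jul 31, 1783 (end of Jul, 31 days; 125 left).
−31 → Jun 30, 1783 (end of Jun, 30 days; 94 left).
−30 → May 31, 1783 (end of May, 31 days; 64 left).
−31 → Apr 30, 1783 (end of Apr, 30 days; 33 left).
−30 → Mar 31, 1783 (end of Mar, 31 days; 3 left).
−3 → Mar 28, 1783.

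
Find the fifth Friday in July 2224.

July 30, 2224

July 1, 2224 is a Thursday.
The first Friday is therefore July 2 (1 days later).
The fifth Friday is 2 + 4×7 = July 30.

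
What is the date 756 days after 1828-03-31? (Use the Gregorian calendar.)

+365 (one year) → Mar 31, 1829 (391 left).
Mar has 31 days: +1 → Apr 1, 1829 (390 left).
Apr has 30 days: +30 → May 1, 1829 (360 left).
May has 31 days: +31 → Jun 1, 1829 (329 left).
Jun has 30 days: +30 → Jul 1, 1829 (299 left).
Jul has 31 days: +31 → Aug 1, 1829 (268 left).
Aug has 31 days: +31 → Sep 1, 1829 (237 left).
Sep has 30 days: +30 → Oct 1, 1829 (207 left).
Oct has 31 days: +31 → Nov 1, 1829 (176 left).
Nov has 30 days: +30 → Dec 1, 1829 (146 left).
Dec has 31 days: +31 → Jan 1, 1830 (115 left).
Jan has 31 days: +31 → Feb 1, 1830 (84 left).
Feb has 28 days: +28 → Mar 1, 1830 (56 left).
Mar has 31 days: +31 → Apr 1, 1830 (25 left).
+25 → Apr 26, 1830.

April 26, 1830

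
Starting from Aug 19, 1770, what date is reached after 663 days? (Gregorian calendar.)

+365 (one year) → Aug 19, 1771 (298 left).
Aug has 31 days: +13 → Sep 1, 1771 (285 left).
Sep has 30 days: +30 → Oct 1, 1771 (255 left).
Oct has 31 days: +31 → Nov 1, 1771 (224 left).
Nov has 30 days: +30 → Dec 1, 1771 (194 left).
Dec has 31 days: +31 → Jan 1, 1772 (163 left).
Jan has 31 days: +31 → Feb 1, 1772 (132 left).
Feb has 29 days: +29 → Mar 1, 1772 (103 left).
Mar has 31 days: +31 → Apr 1, 1772 (72 left).
Apr has 30 days: +30 → May 1, 1772 (42 left).
May has 31 days: +31 → Jun 1, 1772 (11 left).
+11 → Jun 12, 1772.

June 12, 1772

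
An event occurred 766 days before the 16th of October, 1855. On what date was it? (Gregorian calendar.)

−365 (one year) → Oct 16, 1854 (401 left).
−365 (one year) → Oct 16, 1853 (36 left).
−16 → Sep 30, 1853 (end of Sep, 30 days; 20 left).
−20 → Sep 10, 1853.

September 10, 1853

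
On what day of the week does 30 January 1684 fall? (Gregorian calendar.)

Doomsday rule: the anchor day for the 1600s is Tuesday. For year 84: 84÷12 = 7 r 0, and 0÷4 = 0, so 7+0+0 = 7.
Tuesday + 7 ≡ Tuesday — that's 1684's doomsday.
In January the doomsday date is Jan 4 (1684 is a leap year (divisible by 4)).
Jan 30 is 26 days after Jan 4; 26 mod 7 = 5, so Tuesday + 5 = Sunday.

Sunday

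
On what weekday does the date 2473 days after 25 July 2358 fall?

First find the weekday of Jul 25, 2358. Doomsday rule: the anchor day for the 2300s is Wednesday. For year 58: 58÷12 = 4 r 10, and 10÷4 = 2, so 4+10+2 = 16.
Wednesday + 16 ≡ Friday — that's 2358's doomsday.
In July the doomsday date is Jul 11.
Jul 25 is 14 days after Jul 11; 14 mod 7 = 0, so Friday + 0 = Friday.
2473 mod 7 = 2, so 2473 days after a Friday is Friday + 2 = Sunday.

Sunday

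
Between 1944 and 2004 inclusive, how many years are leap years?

16

Multiples of 4 in [1944,2004]: 16.
Of those, multiples of 100: 1 (not leap unless ÷400).
Multiples of 400: 1.
Leap years = 16 − 1 + 1 = 16.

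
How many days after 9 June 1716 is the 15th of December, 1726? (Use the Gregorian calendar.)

Jun 9, 1716 → Jun 9, 1717: 365 days.
Jun 9, 1717 → Jun 9, 1718: 365 days.
Jun 9, 1718 → Jun 9, 1719: 365 days.
Jun 9, 1719 → Jun 9, 1720: 366 days (Feb 29, 1720 is in that span).
Jun 9, 1720 → Jun 9, 1721: 365 days.
Jun 9, 1721 → Jun 9, 1722: 365 days.
Jun 9, 1722 → Jun 9, 1723: 365 days.
Jun 9, 1723 → Jun 9, 1724: 366 days (Feb 29, 1724 is in that span).
Jun 9, 1724 → Jun 9, 1725: 365 days.
Jun 9, 1725 → Jun 9, 1726: 365 days.
Jun 9, 1726 → Jul 9, 1726: 30 days (June has 30).
Jul 9, 1726 → Aug 9, 1726: 31 days (July has 31).
Aug 9, 1726 → Sep 9, 1726: 31 days (August has 31).
Sep 9, 1726 → Oct 9, 1726: 30 days (September has 30).
Oct 9, 1726 → Nov 9, 1726: 31 days (October has 31).
Nov 9, 1726 → Dec 9, 1726: 30 days (November has 30).
Dec 9, 1726 → Dec 15, 1726: 6 days.
Total: 3841 days.

3841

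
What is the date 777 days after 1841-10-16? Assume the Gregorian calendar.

+365 (one year) → Oct 16, 1842 (412 left).
+365 (one year) → Oct 16, 1843 (47 left).
Oct has 31 days: +16 → Nov 1, 1843 (31 left).
Nov has 30 days: +30 → Dec 1, 1843 (1 left).
+1 → Dec 2, 1843.

December 2, 1843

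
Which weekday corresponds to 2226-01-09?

Doomsday rule: the anchor day for the 2200s is Friday. For year 26: 26÷12 = 2 r 2, and 2÷4 = 0, so 2+2+0 = 4.
Friday + 4 ≡ Tuesday — that's 2226's doomsday.
In January the doomsday date is Jan 3 (2226 is not a leap year).
Jan 9 is 6 days after Jan 3; 6 mod 7 = 6, so Tuesday + 6 = Monday.

Monday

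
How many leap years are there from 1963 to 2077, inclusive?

Multiples of 4 in [1963,2077]: 29.
Of those, multiples of 100: 1 (not leap unless ÷400).
Multiples of 400: 1.
Leap years = 29 − 1 + 1 = 29.

29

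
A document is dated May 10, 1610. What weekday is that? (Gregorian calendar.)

Doomsday rule: the anchor day for the 1600s is Tuesday. For year 10: 10÷12 = 0 r 10, and 10÷4 = 2, so 0+10+2 = 12.
Tuesday + 12 ≡ Sunday — that's 1610's doomsday.
In May the doomsday date is May 9.
May 10 is 1 day after May 9; 1 mod 7 = 1, so Sunday + 1 = Monday.

Monday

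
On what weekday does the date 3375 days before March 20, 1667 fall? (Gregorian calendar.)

Saturday

First find the weekday of Mar 20, 1667. Doomsday rule: the anchor day for the 1600s is Tuesday. For year 67: 67÷12 = 5 r 7, and 7÷4 = 1, so 5+7+1 = 13.
Tuesday + 13 ≡ Monday — that's 1667's doomsday.
In March the doomsday date is Mar 14.
Mar 20 is 6 days after Mar 14; 6 mod 7 = 6, so Monday + 6 = Sunday.
3375 mod 7 = 1, so 3375 days before a Sunday is Sunday − 1 = Saturday.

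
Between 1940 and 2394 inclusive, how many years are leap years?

Multiples of 4 in [1940,2394]: 114.
Of those, multiples of 100: 4 (not leap unless ÷400).
Multiples of 400: 1.
Leap years = 114 − 4 + 1 = 111.

111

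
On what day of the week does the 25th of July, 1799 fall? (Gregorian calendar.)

Doomsday rule: the anchor day for the 1700s is Sunday. For year 99: 99÷12 = 8 r 3, and 3÷4 = 0, so 8+3+0 = 11.
Sunday + 11 ≡ Thursday — that's 1799's doomsday.
In July the doomsday date is Jul 11.
Jul 25 is 14 days after Jul 11; 14 mod 7 = 0, so Thursday + 0 = Thursday.

Thursday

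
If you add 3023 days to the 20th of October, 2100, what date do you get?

+365 (one year) → Oct 20, 2101 (2658 left).
+365 (one year) → Oct 20, 2102 (2293 left).
+365 (one year) → Oct 20, 2103 (1928 left).
+366 (one year; includes Feb 29, 2104) → Oct 20, 2104 (1562 left).
+365 (one year) → Oct 20, 2105 (1197 left).
+365 (one year) → Oct 20, 2106 (832 left).
+365 (one year) → Oct 20, 2107 (467 left).
+366 (one year; includes Feb 29, 2108) → Oct 20, 2108 (101 left).
Oct has 31 days: +12 → Nov 1, 2108 (89 left).
Nov has 30 days: +30 → Dec 1, 2108 (59 left).
Dec has 31 days: +31 → Jan 1, 2109 (28 left).
+28 → Jan 29, 2109.

January 29, 2109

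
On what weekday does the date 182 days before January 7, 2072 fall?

First find the weekday of Jan 7, 2072. Doomsday rule: the anchor day for the 2000s is Tuesday. For year 72: 72÷12 = 6 r 0, and 0÷4 = 0, so 6+0+0 = 6.
Tuesday + 6 ≡ Monday — that's 2072's doomsday.
In January the doomsday date is Jan 4 (2072 is a leap year (divisible by 4)).
Jan 7 is 3 days after Jan 4; 3 mod 7 = 3, so Monday + 3 = Thursday.
182 mod 7 = 0, so 182 days before a Thursday is Thursday − 0 = Thursday.

Thursday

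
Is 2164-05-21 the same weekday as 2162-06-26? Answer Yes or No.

From Jun 26, 2162 to May 21, 2164 is 695 days.
695 mod 7 = 2, so they are different weekdays.
(Jun 26, 2162 is a Saturday; May 21, 2164 is a Monday.)

No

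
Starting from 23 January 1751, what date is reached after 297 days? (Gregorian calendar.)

Jan has 31 days: +9 → Feb 1, 1751 (288 left).
Feb has 28 days: +28 → Mar 1, 1751 (260 left).
Mar has 31 days: +31 → Apr 1, 1751 (229 left).
Apr has 30 days: +30 → May 1, 1751 (199 left).
May has 31 days: +31 → Jun 1, 1751 (168 left).
Jun has 30 days: +30 → Jul 1, 1751 (138 left).
Jul has 31 days: +31 → Aug 1, 1751 (107 left).
Aug has 31 days: +31 → Sep 1, 1751 (76 left).
Sep has 30 days: +30 → Oct 1, 1751 (46 left).
Oct has 31 days: +31 → Nov 1, 1751 (15 left).
+15 → Nov 16, 1751.

November 16, 1751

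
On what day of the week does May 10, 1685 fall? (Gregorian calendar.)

Doomsday rule: the anchor day for the 1600s is Tuesday. For year 85: 85÷12 = 7 r 1, and 1÷4 = 0, so 7+1+0 = 8.
Tuesday + 8 ≡ Wednesday — that's 1685's doomsday.
In May the doomsday date is May 9.
May 10 is 1 day after May 9; 1 mod 7 = 1, so Wednesday + 1 = Thursday.

Thursday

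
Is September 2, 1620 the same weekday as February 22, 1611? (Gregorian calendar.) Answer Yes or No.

From Feb 22, 1611 to Sep 2, 1620 is 3480 days.
3480 mod 7 = 1, so they are different weekdays.
(Feb 22, 1611 is a Tuesday; Sep 2, 1620 is a Wednesday.)

No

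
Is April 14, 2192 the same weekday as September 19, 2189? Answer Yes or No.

Yes

From Sep 19, 2189 to Apr 14, 2192 is 938 days.
938 mod 7 = 0, so they are the same weekday.
(Sep 19, 2189 is a Saturday; Apr 14, 2192 is a Saturday.)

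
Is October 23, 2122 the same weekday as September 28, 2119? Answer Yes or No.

From Sep 28, 2119 to Oct 23, 2122 is 1121 days.
1121 mod 7 = 1, so they are different weekdays.
(Sep 28, 2119 is a Thursday; Oct 23, 2122 is a Friday.)

No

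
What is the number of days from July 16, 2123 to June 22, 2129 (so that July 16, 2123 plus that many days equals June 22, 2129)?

2168

Jul 16, 2123 → Jul 16, 2124: 366 days (Feb 29, 2124 is in that span).
Jul 16, 2124 → Jul 16, 2125: 365 days.
Jul 16, 2125 → Jul 16, 2126: 365 days.
Jul 16, 2126 → Jul 16, 2127: 365 days.
Jul 16, 2127 → Jul 16, 2128: 366 days (Feb 29, 2128 is in that span).
Jul 16, 2128 → Aug 16, 2128: 31 days (July has 31).
Aug 16, 2128 → Sep 16, 2128: 31 days (August has 31).
Sep 16, 2128 → Oct 16, 2128: 30 days (September has 30).
Oct 16, 2128 → Nov 16, 2128: 31 days (October has 31).
Nov 16, 2128 → Dec 16, 2128: 30 days (November has 30).
Dec 16, 2128 → Jan 16, 2129: 31 days (December has 31).
Jan 16, 2129 → Feb 16, 2129: 31 days (January has 31).
Feb 16, 2129 → Mar 16, 2129: 28 days (February has 28).
Mar 16, 2129 → Apr 16, 2129: 31 days (March has 31).
Apr 16, 2129 → May 16, 2129: 30 days (April has 30).
May 16, 2129 → Jun 16, 2129: 31 days (May has 31).
Jun 16, 2129 → Jun 22, 2129: 6 days.
Total: 2168 days.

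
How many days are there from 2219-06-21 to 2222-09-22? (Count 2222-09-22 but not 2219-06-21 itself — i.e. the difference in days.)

1189

Jun 21, 2219 → Jun 21, 2220: 366 days (Feb 29, 2220 is in that span).
Jun 21, 2220 → Jun 21, 2221: 365 days.
Jun 21, 2221 → Jun 21, 2222: 365 days.
Jun 21, 2222 → Jul 21, 2222: 30 days (June has 30).
Jul 21, 2222 → Aug 21, 2222: 31 days (July has 31).
Aug 21, 2222 → Sep 21, 2222: 31 days (August has 31).
Sep 21, 2222 → Sep 22, 2222: 1 days.
Total: 1189 days.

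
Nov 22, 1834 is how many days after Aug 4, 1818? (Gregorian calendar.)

Aug 4, 1818 → Aug 4, 1819: 365 days.
Aug 4, 1819 → Aug 4, 1820: 366 days (Feb 29, 1820 is in that span).
Aug 4, 1820 → Aug 4, 1821: 365 days.
Aug 4, 1821 → Aug 4, 1822: 365 days.
Aug 4, 1822 → Aug 4, 1823: 365 days.
Aug 4, 1823 → Aug 4, 1824: 366 days (Feb 29, 1824 is in that span).
Aug 4, 1824 → Aug 4, 1825: 365 days.
Aug 4, 1825 → Aug 4, 1826: 365 days.
Aug 4, 1826 → Aug 4, 1827: 365 days.
Aug 4, 1827 → Aug 4, 1828: 366 days (Feb 29, 1828 is in that span).
Aug 4, 1828 → Aug 4, 1829: 365 days.
Aug 4, 1829 → Aug 4, 1830: 365 days.
Aug 4, 1830 → Aug 4, 1831: 365 days.
Aug 4, 1831 → Aug 4, 1832: 366 days (Feb 29, 1832 is in that span).
Aug 4, 1832 → Aug 4, 1833: 365 days.
Aug 4, 1833 → Aug 4, 1834: 365 days.
Aug 4, 1834 → Sep 4, 1834: 31 days (August has 31).
Sep 4, 1834 → Oct 4, 1834: 30 days (September has 30).
Oct 4, 1834 → Nov 4, 1834: 31 days (October has 31).
Nov 4, 1834 → Nov 22, 1834: 18 days.
Total: 5954 days.

5954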